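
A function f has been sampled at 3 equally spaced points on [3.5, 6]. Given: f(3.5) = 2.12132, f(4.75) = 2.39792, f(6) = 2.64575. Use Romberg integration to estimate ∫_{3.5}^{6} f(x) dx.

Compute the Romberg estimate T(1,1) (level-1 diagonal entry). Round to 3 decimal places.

5.983

T(0,0) (trapezoid, 1 panel, h=2.5000): 5.95884
T(1,0) (trapezoid, 2 panels, h=1.2500): 5.97682
T(1,1) = 5.97682 + (5.97682 − 5.95884)/3 = 5.98281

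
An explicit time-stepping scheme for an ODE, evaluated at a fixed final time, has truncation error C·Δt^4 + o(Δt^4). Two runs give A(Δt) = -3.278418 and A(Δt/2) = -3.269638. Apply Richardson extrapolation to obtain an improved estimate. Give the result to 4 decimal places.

-3.2691

The leading error scales as Δt^4; refining by a factor of 2 reduces it by 2^4 = 16.
Extrapolated value = (16·A(Δt/2) − A(Δt)) / (16 − 1)
= (16·(-3.269638) − (-3.278418)) / 15
= -49.035790 / 15 = -3.269053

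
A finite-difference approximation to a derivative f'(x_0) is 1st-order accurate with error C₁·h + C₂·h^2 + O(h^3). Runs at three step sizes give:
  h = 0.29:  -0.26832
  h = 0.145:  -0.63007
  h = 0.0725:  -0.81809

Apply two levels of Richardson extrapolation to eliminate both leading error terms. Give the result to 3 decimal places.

First eliminate the h term (factor 2^1 = 2):
  B₁ = (2·(-0.63007) − (-0.26832))/1 = -0.99182
  B₂ = (2·(-0.81809) − (-0.63007))/1 = -1.00611
Then eliminate the h^2 term (factor 2^2 = 4):
  (4·(-1.00611) − (-0.99182))/3 = -1.01087

-1.011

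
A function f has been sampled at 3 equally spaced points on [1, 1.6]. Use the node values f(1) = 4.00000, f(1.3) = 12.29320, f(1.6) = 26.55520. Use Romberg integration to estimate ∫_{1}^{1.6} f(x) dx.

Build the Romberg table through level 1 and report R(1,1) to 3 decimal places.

7.973

R(0,0) (trapezoid, 1 panel, h=0.6000): 9.16656
R(1,0) (trapezoid, 2 panels, h=0.3000): 8.27124
R(1,1) = 8.27124 + (8.27124 − 9.16656)/3 = 7.97280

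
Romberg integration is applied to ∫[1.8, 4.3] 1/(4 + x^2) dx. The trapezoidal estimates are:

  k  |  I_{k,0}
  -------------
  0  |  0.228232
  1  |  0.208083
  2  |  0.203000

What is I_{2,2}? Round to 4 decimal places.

0.2013

Richardson extrapolation on the trapezoidal column (denominator 4−1=3):
I_{1,1} = 0.208083 + (0.208083 − 0.228232)/3 = 0.201367
I_{2,1} = 0.203000 + (0.203000 − 0.208083)/3 = 0.201306
I_{2,2} = 0.201306 + (0.201306 − 0.201367)/15 = 0.201302
(Column j=1 coincides with Simpson's rule on the same nodes.)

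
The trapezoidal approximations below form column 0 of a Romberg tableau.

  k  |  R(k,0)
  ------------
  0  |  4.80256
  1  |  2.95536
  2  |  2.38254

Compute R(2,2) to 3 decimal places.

R(1,1) = (4·2.95536 − 4.80256) / 3 = 2.33963
R(2,1) = 2.38254 + (2.38254 − 2.95536)/3 = 2.19160
R(2,2) = 2.19160 + (2.19160 − 2.33963)/15 = 2.18173

2.182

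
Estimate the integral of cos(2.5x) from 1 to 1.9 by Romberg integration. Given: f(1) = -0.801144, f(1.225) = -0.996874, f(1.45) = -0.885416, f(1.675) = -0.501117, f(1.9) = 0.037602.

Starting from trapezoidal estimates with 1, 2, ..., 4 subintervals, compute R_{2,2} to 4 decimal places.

-0.6391

R_{0,0} (trapezoid, 1 panel, h=0.9000): -0.343594
R_{1,0} (trapezoid, 2 panels, h=0.4500): -0.570234
R_{2,0} (trapezoid, 4 panels, h=0.2250): -0.622165
R_{1,1} = -0.570234 + (-0.570234 − (-0.343594))/3 = -0.645781
R_{2,1} = -0.622165 + (-0.622165 − (-0.570234))/3 = -0.639475
R_{2,2} = -0.639475 + (-0.639475 − (-0.645781))/15 = -0.639055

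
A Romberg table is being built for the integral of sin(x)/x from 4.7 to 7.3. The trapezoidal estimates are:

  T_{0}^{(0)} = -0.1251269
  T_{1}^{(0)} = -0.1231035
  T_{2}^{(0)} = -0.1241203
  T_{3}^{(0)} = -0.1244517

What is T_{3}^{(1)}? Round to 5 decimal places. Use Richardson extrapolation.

-0.12456

T_{3}^{(1)} = -0.1244517 + (-0.1244517 − (-0.1241203))/3 = -0.1245622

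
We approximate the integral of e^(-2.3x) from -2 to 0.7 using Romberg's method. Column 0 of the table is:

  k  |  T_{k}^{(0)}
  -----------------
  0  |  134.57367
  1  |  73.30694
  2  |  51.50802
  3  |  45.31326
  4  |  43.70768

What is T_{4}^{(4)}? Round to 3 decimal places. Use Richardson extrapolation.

T_{1}^{(1)} = (4·73.30694 − 134.57367) / 3 = 52.88470
T_{2}^{(1)} = (4·51.50802 − 73.30694) / 3 = 44.24171
T_{3}^{(1)} = (4·45.31326 − 51.50802) / 3 = 43.24834
T_{4}^{(1)} = 43.70768 + (43.70768 − 45.31326)/3 = 43.17249
T_{2}^{(2)} = (16·44.24171 − 52.88470) / 15 = 43.66551
T_{3}^{(2)} = (16·43.24834 − 44.24171) / 15 = 43.18212
T_{4}^{(2)} = (16·43.17249 − 43.24834) / 15 = 43.16743
T_{3}^{(3)} = 43.18212 + (43.18212 − 43.66551)/63 = 43.17445
T_{4}^{(3)} = 43.16743 + (43.16743 − 43.18212)/63 = 43.16720
T_{4}^{(4)} = 43.16720 + (43.16720 − 43.17445)/255 = 43.16717

43.167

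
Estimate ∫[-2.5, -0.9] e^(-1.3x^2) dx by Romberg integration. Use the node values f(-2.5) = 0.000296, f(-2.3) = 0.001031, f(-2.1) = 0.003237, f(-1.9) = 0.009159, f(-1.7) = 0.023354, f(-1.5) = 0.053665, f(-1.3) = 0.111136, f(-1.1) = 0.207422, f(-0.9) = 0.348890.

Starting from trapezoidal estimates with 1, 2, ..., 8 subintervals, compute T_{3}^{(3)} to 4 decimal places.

0.1140

T_{0}^{(0)} (trapezoid, 1 panel, h=1.6000): 0.279349
T_{1}^{(0)} (trapezoid, 2 panels, h=0.8000): 0.158358
T_{2}^{(0)} (trapezoid, 4 panels, h=0.4000): 0.124928
T_{3}^{(0)} (trapezoid, 8 panels, h=0.2000): 0.116719
T_{1}^{(1)} = 0.158358 + (0.158358 − 0.279349)/3 = 0.118028
T_{2}^{(1)} = 0.124928 + (0.124928 − 0.158358)/3 = 0.113785
T_{3}^{(1)} = 0.116719 + (0.116719 − 0.124928)/3 = 0.113983
T_{2}^{(2)} = 0.113785 + (0.113785 − 0.118028)/15 = 0.113502
T_{3}^{(2)} = 0.113983 + (0.113983 − 0.113785)/15 = 0.113996
T_{3}^{(3)} = 0.113996 + (0.113996 − 0.113502)/63 = 0.114004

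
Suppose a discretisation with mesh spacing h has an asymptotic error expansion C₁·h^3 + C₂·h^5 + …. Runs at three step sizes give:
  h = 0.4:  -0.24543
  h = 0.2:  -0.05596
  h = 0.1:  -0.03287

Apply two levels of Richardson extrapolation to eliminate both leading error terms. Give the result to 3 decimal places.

-0.030

First eliminate the h^3 term (factor 2^3 = 8):
  B₁ = (8·(-0.05596) − (-0.24543))/7 = -0.02889
  B₂ = (8·(-0.03287) − (-0.05596))/7 = -0.02957
Then eliminate the h^5 term (factor 2^5 = 32):
  (32·(-0.02957) − (-0.02889))/31 = -0.02959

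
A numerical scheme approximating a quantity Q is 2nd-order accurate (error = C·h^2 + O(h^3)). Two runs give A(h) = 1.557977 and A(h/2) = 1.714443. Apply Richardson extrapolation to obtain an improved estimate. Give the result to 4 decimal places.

1.7666

The leading error scales as h^2; refining by a factor of 2 reduces it by 2^2 = 4.
Extrapolated value = (4·A(h/2) − A(h)) / (4 − 1)
= (4·1.714443 − 1.557977) / 3
= 5.299795 / 3 = 1.766598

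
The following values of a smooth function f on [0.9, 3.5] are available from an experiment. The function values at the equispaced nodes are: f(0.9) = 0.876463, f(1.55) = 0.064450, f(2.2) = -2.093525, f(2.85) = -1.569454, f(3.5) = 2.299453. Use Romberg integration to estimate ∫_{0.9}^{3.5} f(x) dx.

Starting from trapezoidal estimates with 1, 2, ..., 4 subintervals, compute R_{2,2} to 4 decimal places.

-1.4748

R_{0,0} (trapezoid, 1 panel, h=2.6000): 4.128691
R_{1,0} (trapezoid, 2 panels, h=1.3000): -0.657237
R_{2,0} (trapezoid, 4 panels, h=0.6500): -1.306871
R_{1,1} = -0.657237 + (-0.657237 − 4.128691)/3 = -2.252546
R_{2,1} = -1.306871 + (-1.306871 − (-0.657237))/3 = -1.523416
R_{2,2} = -1.523416 + (-1.523416 − (-2.252546))/15 = -1.474807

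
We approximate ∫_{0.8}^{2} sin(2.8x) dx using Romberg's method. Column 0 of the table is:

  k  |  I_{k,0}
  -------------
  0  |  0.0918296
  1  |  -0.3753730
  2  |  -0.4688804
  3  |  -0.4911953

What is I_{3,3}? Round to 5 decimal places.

-0.49855

Richardson extrapolation on the trapezoidal column (denominator 4−1=3):
I_{1,1} = (4·(-0.3753730) − 0.0918296) / 3 = -0.5311072
I_{2,1} = -0.4688804 + (-0.4688804 − (-0.3753730))/3 = -0.5000495
I_{3,1} = -0.4911953 + (-0.4911953 − (-0.4688804))/3 = -0.4986336
I_{2,2} = (16·(-0.5000495) − (-0.5311072)) / 15 = -0.4979790
I_{3,2} = (16·(-0.4986336) − (-0.5000495)) / 15 = -0.4985392
I_{3,3} = (64·(-0.4985392) − (-0.4979790)) / 63 = -0.4985481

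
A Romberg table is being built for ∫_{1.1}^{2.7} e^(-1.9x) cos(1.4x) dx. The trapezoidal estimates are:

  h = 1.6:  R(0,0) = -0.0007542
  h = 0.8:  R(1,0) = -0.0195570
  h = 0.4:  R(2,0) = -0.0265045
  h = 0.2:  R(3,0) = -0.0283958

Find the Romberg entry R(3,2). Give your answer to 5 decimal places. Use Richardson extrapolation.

R(2,1) = (4·(-0.0265045) − (-0.0195570)) / 3 = -0.0288203
R(3,1) = (4·(-0.0283958) − (-0.0265045)) / 3 = -0.0290262
R(3,2) = -0.0290262 + (-0.0290262 − (-0.0288203))/15 = -0.0290399

-0.02904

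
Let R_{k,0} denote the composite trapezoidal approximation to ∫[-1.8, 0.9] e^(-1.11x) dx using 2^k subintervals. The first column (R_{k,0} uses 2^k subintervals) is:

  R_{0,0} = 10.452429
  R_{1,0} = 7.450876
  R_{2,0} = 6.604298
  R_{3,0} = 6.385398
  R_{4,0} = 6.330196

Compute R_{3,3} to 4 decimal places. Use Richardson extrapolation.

R_{1,1} = (4·7.450876 − 10.452429) / 3 = 6.450358
R_{2,1} = 6.604298 + (6.604298 − 7.450876)/3 = 6.322105
R_{3,1} = 6.385398 + (6.385398 − 6.604298)/3 = 6.312431
R_{2,2} = 6.322105 + (6.322105 − 6.450358)/15 = 6.313555
R_{3,2} = (16·6.312431 − 6.322105) / 15 = 6.311786
R_{3,3} = (64·6.311786 − 6.313555) / 63 = 6.311758

6.3118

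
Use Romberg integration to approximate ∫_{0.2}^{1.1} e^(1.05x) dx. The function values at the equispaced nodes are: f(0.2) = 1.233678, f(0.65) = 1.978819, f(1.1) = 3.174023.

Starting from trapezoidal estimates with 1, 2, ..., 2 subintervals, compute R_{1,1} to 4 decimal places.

1.8484

R_{0,0} (trapezoid, 1 panel, h=0.9000): 1.983465
R_{1,0} (trapezoid, 2 panels, h=0.4500): 1.882201
R_{1,1} = 1.882201 + (1.882201 − 1.983465)/3 = 1.848446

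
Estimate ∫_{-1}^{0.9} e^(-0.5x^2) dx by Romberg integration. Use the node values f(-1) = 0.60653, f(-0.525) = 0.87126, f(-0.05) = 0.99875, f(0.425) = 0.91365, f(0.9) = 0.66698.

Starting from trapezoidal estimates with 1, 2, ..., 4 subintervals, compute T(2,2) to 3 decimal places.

T(0,0) (trapezoid, 1 panel, h=1.9000): 1.20983
T(1,0) (trapezoid, 2 panels, h=0.9500): 1.55373
T(2,0) (trapezoid, 4 panels, h=0.4750): 1.62470
T(1,1) = 1.55373 + (1.55373 − 1.20983)/3 = 1.66836
T(2,1) = 1.62470 + (1.62470 − 1.55373)/3 = 1.64836
T(2,2) = 1.64836 + (1.64836 − 1.66836)/15 = 1.64703

1.647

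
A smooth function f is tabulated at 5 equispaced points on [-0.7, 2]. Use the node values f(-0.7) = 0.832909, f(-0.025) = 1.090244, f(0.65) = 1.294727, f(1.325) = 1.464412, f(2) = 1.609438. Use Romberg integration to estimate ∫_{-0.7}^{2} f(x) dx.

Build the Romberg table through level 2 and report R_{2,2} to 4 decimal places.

R_{0,0} (trapezoid, 1 panel, h=2.7000): 3.297168
R_{1,0} (trapezoid, 2 panels, h=1.3500): 3.396466
R_{2,0} (trapezoid, 4 panels, h=0.6750): 3.422626
R_{1,1} = 3.396466 + (3.396466 − 3.297168)/3 = 3.429565
R_{2,1} = 3.422626 + (3.422626 − 3.396466)/3 = 3.431346
R_{2,2} = 3.431346 + (3.431346 − 3.429565)/15 = 3.431465

3.4315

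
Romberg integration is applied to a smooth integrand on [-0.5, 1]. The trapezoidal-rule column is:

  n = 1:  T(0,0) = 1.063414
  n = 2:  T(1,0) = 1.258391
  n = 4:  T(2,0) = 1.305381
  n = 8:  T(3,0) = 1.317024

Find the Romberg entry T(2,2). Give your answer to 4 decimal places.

T(1,1) = (4·1.258391 − 1.063414) / 3 = 1.323383
T(2,1) = 1.305381 + (1.305381 − 1.258391)/3 = 1.321044
T(2,2) = (16·1.321044 − 1.323383) / 15 = 1.320888
(Column j=1 coincides with Simpson's rule on the same nodes.)

1.3209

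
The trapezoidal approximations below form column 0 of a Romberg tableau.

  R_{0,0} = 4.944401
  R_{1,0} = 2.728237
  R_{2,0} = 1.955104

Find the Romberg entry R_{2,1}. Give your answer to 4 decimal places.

1.6974

Richardson extrapolation on the trapezoidal column (denominator 4−1=3):
R_{2,1} = 1.955104 + (1.955104 − 2.728237)/3 = 1.697393
(Column j=1 coincides with Simpson's rule on the same nodes.)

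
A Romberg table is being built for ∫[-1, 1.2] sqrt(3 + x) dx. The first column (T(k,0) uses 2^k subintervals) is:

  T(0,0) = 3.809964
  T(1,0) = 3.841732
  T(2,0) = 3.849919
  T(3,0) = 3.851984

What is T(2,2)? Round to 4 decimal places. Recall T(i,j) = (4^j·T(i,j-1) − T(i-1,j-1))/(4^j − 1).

Richardson extrapolation on the trapezoidal column (denominator 4−1=3):
T(1,1) = (4·3.841732 − 3.809964) / 3 = 3.852321
T(2,1) = 3.849919 + (3.849919 − 3.841732)/3 = 3.852648
T(2,2) = 3.852648 + (3.852648 − 3.852321)/15 = 3.852670

3.8527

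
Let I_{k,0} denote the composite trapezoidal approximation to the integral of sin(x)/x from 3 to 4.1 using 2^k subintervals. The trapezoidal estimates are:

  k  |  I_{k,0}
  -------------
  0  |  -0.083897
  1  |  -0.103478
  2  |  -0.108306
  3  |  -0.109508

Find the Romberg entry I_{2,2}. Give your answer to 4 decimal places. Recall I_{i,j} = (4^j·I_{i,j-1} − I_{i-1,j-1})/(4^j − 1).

-0.1099

Richardson extrapolation on the trapezoidal column (denominator 4−1=3):
I_{1,1} = -0.103478 + (-0.103478 − (-0.083897))/3 = -0.110005
I_{2,1} = -0.108306 + (-0.108306 − (-0.103478))/3 = -0.109915
I_{2,2} = (16·(-0.109915) − (-0.110005)) / 15 = -0.109909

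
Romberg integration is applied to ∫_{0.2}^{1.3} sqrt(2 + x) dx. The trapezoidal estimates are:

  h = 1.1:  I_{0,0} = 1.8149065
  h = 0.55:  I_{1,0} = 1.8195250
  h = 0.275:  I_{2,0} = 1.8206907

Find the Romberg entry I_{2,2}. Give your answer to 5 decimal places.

1.82108

Richardson extrapolation on the trapezoidal column (denominator 4−1=3):
I_{1,1} = 1.8195250 + (1.8195250 − 1.8149065)/3 = 1.8210645
I_{2,1} = (4·1.8206907 − 1.8195250) / 3 = 1.8210793
I_{2,2} = (16·1.8210793 − 1.8210645) / 15 = 1.8210803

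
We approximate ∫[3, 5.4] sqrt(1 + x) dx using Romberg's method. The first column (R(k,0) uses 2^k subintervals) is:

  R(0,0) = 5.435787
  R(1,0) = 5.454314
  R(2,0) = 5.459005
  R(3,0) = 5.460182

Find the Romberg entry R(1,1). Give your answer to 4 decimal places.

R(1,1) = (4·5.454314 − 5.435787) / 3 = 5.460490

5.4605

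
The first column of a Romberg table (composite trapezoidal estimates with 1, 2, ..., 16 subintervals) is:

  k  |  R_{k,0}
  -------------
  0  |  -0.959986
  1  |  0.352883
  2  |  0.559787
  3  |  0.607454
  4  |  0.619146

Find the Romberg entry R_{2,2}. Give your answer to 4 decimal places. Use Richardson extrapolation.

Richardson extrapolation on the trapezoidal column (denominator 4−1=3):
R_{1,1} = 0.352883 + (0.352883 − (-0.959986))/3 = 0.790506
R_{2,1} = (4·0.559787 − 0.352883) / 3 = 0.628755
R_{2,2} = 0.628755 + (0.628755 − 0.790506)/15 = 0.617972
(Column j=1 coincides with Simpson's rule on the same nodes.)

0.6180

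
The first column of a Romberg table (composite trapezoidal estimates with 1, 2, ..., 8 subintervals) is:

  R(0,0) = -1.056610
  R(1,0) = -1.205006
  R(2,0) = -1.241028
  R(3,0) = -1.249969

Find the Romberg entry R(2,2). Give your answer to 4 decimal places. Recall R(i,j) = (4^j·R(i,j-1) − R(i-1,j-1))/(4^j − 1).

-1.2529

Richardson extrapolation on the trapezoidal column (denominator 4−1=3):
R(1,1) = -1.205006 + (-1.205006 − (-1.056610))/3 = -1.254471
R(2,1) = (4·(-1.241028) − (-1.205006)) / 3 = -1.253035
R(2,2) = -1.253035 + (-1.253035 − (-1.254471))/15 = -1.252939
(Column j=1 coincides with Simpson's rule on the same nodes.)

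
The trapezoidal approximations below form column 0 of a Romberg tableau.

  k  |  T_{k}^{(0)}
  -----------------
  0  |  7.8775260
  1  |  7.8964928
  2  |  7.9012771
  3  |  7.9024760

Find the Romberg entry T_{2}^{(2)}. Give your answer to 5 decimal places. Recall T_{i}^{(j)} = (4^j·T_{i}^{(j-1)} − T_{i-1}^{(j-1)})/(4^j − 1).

T_{1}^{(1)} = (4·7.8964928 − 7.8775260) / 3 = 7.9028151
T_{2}^{(1)} = (4·7.9012771 − 7.8964928) / 3 = 7.9028719
T_{2}^{(2)} = (16·7.9028719 − 7.9028151) / 15 = 7.9028757

7.90288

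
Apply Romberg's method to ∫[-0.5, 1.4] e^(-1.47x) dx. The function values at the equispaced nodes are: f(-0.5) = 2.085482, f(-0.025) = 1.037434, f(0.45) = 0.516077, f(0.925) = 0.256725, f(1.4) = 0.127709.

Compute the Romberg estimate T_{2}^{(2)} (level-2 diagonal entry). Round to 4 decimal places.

T_{0}^{(0)} (trapezoid, 1 panel, h=1.9000): 2.102531
T_{1}^{(0)} (trapezoid, 2 panels, h=0.9500): 1.541539
T_{2}^{(0)} (trapezoid, 4 panels, h=0.4750): 1.385495
T_{1}^{(1)} = 1.541539 + (1.541539 − 2.102531)/3 = 1.354542
T_{2}^{(1)} = 1.385495 + (1.385495 − 1.541539)/3 = 1.333480
T_{2}^{(2)} = 1.333480 + (1.333480 − 1.354542)/15 = 1.332076

1.3321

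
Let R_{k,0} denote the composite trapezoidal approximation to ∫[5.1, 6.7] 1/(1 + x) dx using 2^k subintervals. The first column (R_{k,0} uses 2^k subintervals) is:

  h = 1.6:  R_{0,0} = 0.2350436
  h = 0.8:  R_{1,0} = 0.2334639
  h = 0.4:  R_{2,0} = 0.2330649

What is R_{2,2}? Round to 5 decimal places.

0.23293

R_{1,1} = 0.2334639 + (0.2334639 − 0.2350436)/3 = 0.2329373
R_{2,1} = (4·0.2330649 − 0.2334639) / 3 = 0.2329319
R_{2,2} = 0.2329319 + (0.2329319 − 0.2329373)/15 = 0.2329315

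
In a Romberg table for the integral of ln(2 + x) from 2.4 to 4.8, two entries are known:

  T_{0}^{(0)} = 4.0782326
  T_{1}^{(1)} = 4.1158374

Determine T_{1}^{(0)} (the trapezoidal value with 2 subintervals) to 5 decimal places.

From T_{1}^{(1)} = (4·T_{1}^{(0)} − T_{0}^{(0)})/3, solve for T_{1}^{(0)}:
4·T_{1}^{(0)} = 3·4.1158374 + 4.0782326 = 16.4257448
T_{1}^{(0)} = 4.1064362

4.10644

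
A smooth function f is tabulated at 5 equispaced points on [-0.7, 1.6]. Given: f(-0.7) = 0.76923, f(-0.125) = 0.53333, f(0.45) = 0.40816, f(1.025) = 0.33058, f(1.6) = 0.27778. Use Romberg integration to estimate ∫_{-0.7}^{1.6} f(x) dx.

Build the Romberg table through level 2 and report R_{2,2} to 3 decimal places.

R_{0,0} (trapezoid, 1 panel, h=2.3000): 1.20406
R_{1,0} (trapezoid, 2 panels, h=1.1500): 1.07141
R_{2,0} (trapezoid, 4 panels, h=0.5750): 1.03246
R_{1,1} = 1.07141 + (1.07141 − 1.20406)/3 = 1.02719
R_{2,1} = 1.03246 + (1.03246 − 1.07141)/3 = 1.01948
R_{2,2} = 1.01948 + (1.01948 − 1.02719)/15 = 1.01897

1.019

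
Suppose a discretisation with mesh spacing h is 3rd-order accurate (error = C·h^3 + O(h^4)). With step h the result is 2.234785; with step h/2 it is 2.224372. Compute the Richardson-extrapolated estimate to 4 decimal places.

Extrapolated value = (8·A(h/2) − A(h)) / (8 − 1)
= (8·2.224372 − 2.234785) / 7
= 15.560191 / 7 = 2.222884

2.2229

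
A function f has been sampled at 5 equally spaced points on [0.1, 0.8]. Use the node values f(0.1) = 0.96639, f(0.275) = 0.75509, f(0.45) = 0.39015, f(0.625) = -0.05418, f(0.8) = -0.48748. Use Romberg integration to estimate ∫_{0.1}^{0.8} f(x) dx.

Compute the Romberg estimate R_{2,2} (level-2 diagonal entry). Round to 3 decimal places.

0.237

R_{0,0} (trapezoid, 1 panel, h=0.7000): 0.16762
R_{1,0} (trapezoid, 2 panels, h=0.3500): 0.22036
R_{2,0} (trapezoid, 4 panels, h=0.1750): 0.23284
R_{1,1} = 0.22036 + (0.22036 − 0.16762)/3 = 0.23794
R_{2,1} = 0.23284 + (0.23284 − 0.22036)/3 = 0.23700
R_{2,2} = 0.23700 + (0.23700 − 0.23794)/15 = 0.23694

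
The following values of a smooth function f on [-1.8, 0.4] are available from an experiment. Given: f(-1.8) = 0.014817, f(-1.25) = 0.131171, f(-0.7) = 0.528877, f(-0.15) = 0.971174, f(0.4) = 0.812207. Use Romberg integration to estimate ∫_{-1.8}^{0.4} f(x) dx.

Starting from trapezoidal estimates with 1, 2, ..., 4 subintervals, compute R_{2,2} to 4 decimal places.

R_{0,0} (trapezoid, 1 panel, h=2.2000): 0.909726
R_{1,0} (trapezoid, 2 panels, h=1.1000): 1.036628
R_{2,0} (trapezoid, 4 panels, h=0.5500): 1.124604
R_{1,1} = 1.036628 + (1.036628 − 0.909726)/3 = 1.078929
R_{2,1} = 1.124604 + (1.124604 − 1.036628)/3 = 1.153929
R_{2,2} = 1.153929 + (1.153929 − 1.078929)/15 = 1.158929

1.1589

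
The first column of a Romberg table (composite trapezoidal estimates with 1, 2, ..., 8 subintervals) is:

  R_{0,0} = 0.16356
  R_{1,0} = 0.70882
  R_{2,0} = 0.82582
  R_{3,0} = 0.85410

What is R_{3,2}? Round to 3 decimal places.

0.863

R_{2,1} = (4·0.82582 − 0.70882) / 3 = 0.86482
R_{3,1} = (4·0.85410 − 0.82582) / 3 = 0.86353
R_{3,2} = (16·0.86353 − 0.86482) / 15 = 0.86344
(Column j=1 coincides with Simpson's rule on the same nodes.)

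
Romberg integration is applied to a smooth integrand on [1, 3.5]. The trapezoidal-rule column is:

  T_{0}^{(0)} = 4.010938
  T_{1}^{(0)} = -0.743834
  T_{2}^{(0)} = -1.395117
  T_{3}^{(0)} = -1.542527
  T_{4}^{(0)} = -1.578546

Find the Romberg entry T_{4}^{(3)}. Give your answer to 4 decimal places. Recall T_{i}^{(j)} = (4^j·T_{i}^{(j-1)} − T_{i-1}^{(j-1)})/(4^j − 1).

-1.5905

T_{2}^{(1)} = -1.395117 + (-1.395117 − (-0.743834))/3 = -1.612211
T_{3}^{(1)} = (4·(-1.542527) − (-1.395117)) / 3 = -1.591664
T_{4}^{(1)} = (4·(-1.578546) − (-1.542527)) / 3 = -1.590552
T_{3}^{(2)} = -1.591664 + (-1.591664 − (-1.612211))/15 = -1.590294
T_{4}^{(2)} = -1.590552 + (-1.590552 − (-1.591664))/15 = -1.590478
T_{4}^{(3)} = (64·(-1.590478) − (-1.590294)) / 63 = -1.590481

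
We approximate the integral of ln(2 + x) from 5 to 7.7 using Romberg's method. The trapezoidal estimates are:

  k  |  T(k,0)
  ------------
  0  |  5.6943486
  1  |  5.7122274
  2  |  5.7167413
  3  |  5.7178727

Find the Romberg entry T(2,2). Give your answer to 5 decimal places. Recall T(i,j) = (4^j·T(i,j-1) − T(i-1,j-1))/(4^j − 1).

Richardson extrapolation on the trapezoidal column (denominator 4−1=3):
T(1,1) = 5.7122274 + (5.7122274 − 5.6943486)/3 = 5.7181870
T(2,1) = (4·5.7167413 − 5.7122274) / 3 = 5.7182459
T(2,2) = 5.7182459 + (5.7182459 − 5.7181870)/15 = 5.7182498

5.71825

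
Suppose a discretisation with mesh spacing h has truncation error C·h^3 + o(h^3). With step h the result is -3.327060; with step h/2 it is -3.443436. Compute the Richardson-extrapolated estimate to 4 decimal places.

-3.4601

Extrapolated value = (8·A(h/2) − A(h)) / (8 − 1)
= (8·(-3.443436) − (-3.327060)) / 7
= -24.220428 / 7 = -3.460061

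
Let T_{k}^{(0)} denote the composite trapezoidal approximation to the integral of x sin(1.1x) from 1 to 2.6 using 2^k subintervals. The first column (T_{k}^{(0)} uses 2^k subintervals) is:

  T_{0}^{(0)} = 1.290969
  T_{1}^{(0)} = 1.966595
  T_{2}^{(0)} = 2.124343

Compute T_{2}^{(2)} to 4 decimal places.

Richardson extrapolation on the trapezoidal column (denominator 4−1=3):
T_{1}^{(1)} = 1.966595 + (1.966595 − 1.290969)/3 = 2.191804
T_{2}^{(1)} = 2.124343 + (2.124343 − 1.966595)/3 = 2.176926
T_{2}^{(2)} = (16·2.176926 − 2.191804) / 15 = 2.175934

2.1759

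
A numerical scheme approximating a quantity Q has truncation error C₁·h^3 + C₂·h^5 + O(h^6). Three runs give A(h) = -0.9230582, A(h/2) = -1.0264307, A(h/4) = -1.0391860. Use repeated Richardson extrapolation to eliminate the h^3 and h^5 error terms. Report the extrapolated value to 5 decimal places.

-1.04100

First eliminate the h^3 term (factor 2^3 = 8):
  B₁ = (8·(-1.0264307) − (-0.9230582))/7 = -1.0411982
  B₂ = (8·(-1.0391860) − (-1.0264307))/7 = -1.0410082
Then eliminate the h^5 term (factor 2^5 = 32):
  (32·(-1.0410082) − (-1.0411982))/31 = -1.0410021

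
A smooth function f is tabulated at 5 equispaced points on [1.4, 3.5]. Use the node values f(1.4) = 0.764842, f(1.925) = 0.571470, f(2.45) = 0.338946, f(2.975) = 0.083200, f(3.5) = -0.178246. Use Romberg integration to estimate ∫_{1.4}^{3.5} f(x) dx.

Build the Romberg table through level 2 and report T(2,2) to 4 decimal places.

0.6795

T(0,0) (trapezoid, 1 panel, h=2.1000): 0.615926
T(1,0) (trapezoid, 2 panels, h=1.0500): 0.663856
T(2,0) (trapezoid, 4 panels, h=0.5250): 0.675630
T(1,1) = 0.663856 + (0.663856 − 0.615926)/3 = 0.679833
T(2,1) = 0.675630 + (0.675630 − 0.663856)/3 = 0.679555
T(2,2) = 0.679555 + (0.679555 − 0.679833)/15 = 0.679536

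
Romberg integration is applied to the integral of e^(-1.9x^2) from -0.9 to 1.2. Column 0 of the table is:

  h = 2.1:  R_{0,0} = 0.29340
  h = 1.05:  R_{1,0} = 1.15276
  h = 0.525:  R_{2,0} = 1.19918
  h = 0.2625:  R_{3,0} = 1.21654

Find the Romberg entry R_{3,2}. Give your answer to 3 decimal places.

1.223

Richardson extrapolation on the trapezoidal column (denominator 4−1=3):
R_{2,1} = (4·1.19918 − 1.15276) / 3 = 1.21465
R_{3,1} = 1.21654 + (1.21654 − 1.19918)/3 = 1.22233
R_{3,2} = 1.22233 + (1.22233 − 1.21465)/15 = 1.22284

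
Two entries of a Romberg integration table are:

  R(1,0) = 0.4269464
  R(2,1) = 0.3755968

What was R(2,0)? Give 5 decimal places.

From R(2,1) = (4·R(2,0) − R(1,0))/3, solve for R(2,0):
4·R(2,0) = 3·0.3755968 + 0.4269464 = 1.5537368
R(2,0) = 0.3884342

0.38843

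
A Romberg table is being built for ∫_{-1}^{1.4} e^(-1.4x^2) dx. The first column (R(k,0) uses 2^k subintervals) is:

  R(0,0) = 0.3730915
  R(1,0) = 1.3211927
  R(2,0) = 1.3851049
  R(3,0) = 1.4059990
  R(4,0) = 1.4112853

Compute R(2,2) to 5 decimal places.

1.39102

Richardson extrapolation on the trapezoidal column (denominator 4−1=3):
R(1,1) = 1.3211927 + (1.3211927 − 0.3730915)/3 = 1.6372264
R(2,1) = (4·1.3851049 − 1.3211927) / 3 = 1.4064090
R(2,2) = (16·1.4064090 − 1.6372264) / 15 = 1.3910212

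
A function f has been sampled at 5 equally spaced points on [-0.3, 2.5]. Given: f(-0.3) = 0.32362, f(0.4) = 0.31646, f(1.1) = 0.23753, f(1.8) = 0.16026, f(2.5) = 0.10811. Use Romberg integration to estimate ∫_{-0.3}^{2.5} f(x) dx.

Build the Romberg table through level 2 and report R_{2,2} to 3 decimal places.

R_{0,0} (trapezoid, 1 panel, h=2.8000): 0.60442
R_{1,0} (trapezoid, 2 panels, h=1.4000): 0.63475
R_{2,0} (trapezoid, 4 panels, h=0.7000): 0.65108
R_{1,1} = 0.63475 + (0.63475 − 0.60442)/3 = 0.64486
R_{2,1} = 0.65108 + (0.65108 − 0.63475)/3 = 0.65652
R_{2,2} = 0.65652 + (0.65652 − 0.64486)/15 = 0.65730

0.657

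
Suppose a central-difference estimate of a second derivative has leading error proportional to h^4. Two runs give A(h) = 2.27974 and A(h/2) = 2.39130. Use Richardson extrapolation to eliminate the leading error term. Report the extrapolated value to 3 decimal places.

The leading error scales as h^4; refining by a factor of 2 reduces it by 2^4 = 16.
Extrapolated value = (16·A(h/2) − A(h)) / (16 − 1)
= (16·2.39130 − 2.27974) / 15
= 35.98106 / 15 = 2.39874

2.399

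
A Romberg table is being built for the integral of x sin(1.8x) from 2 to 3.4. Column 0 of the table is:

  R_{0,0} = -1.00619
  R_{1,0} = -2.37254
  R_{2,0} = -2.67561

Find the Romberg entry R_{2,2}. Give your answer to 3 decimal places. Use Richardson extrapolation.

Richardson extrapolation on the trapezoidal column (denominator 4−1=3):
R_{1,1} = (4·(-2.37254) − (-1.00619)) / 3 = -2.82799
R_{2,1} = (4·(-2.67561) − (-2.37254)) / 3 = -2.77663
R_{2,2} = (16·(-2.77663) − (-2.82799)) / 15 = -2.77321

-2.773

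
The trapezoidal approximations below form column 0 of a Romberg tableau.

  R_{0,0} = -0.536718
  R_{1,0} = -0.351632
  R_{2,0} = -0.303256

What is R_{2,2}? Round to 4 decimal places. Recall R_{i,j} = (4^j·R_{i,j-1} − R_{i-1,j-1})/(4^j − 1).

-0.2869

Richardson extrapolation on the trapezoidal column (denominator 4−1=3):
R_{1,1} = -0.351632 + (-0.351632 − (-0.536718))/3 = -0.289937
R_{2,1} = (4·(-0.303256) − (-0.351632)) / 3 = -0.287131
R_{2,2} = -0.287131 + (-0.287131 − (-0.289937))/15 = -0.286944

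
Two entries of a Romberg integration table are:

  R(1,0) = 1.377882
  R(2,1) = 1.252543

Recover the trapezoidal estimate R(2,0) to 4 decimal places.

1.2839

From R(2,1) = (4·R(2,0) − R(1,0))/3, solve for R(2,0):
4·R(2,0) = 3·1.252543 + 1.377882 = 5.135511
R(2,0) = 1.283878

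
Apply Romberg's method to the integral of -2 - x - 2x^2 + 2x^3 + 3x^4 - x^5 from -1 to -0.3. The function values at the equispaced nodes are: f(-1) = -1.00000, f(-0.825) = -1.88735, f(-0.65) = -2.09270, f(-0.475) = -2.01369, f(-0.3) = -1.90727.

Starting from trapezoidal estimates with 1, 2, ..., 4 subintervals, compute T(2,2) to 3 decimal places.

T(0,0) (trapezoid, 1 panel, h=0.7000): -1.01754
T(1,0) (trapezoid, 2 panels, h=0.3500): -1.24122
T(2,0) (trapezoid, 4 panels, h=0.1750): -1.30329
T(1,1) = -1.24122 + (-1.24122 − (-1.01754))/3 = -1.31578
T(2,1) = -1.30329 + (-1.30329 − (-1.24122))/3 = -1.32398
T(2,2) = -1.32398 + (-1.32398 − (-1.31578))/15 = -1.32453

-1.325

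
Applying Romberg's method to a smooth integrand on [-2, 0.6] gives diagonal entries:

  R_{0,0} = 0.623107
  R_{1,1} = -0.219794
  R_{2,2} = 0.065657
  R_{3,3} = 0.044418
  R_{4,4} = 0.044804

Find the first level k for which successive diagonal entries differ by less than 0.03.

|R_{1,1} − R_{0,0}| = 0.842901 ≥ 0.03
|R_{2,2} − R_{1,1}| = 0.285451 ≥ 0.03
|R_{3,3} − R_{2,2}| = 0.021239 < 0.03

k = 3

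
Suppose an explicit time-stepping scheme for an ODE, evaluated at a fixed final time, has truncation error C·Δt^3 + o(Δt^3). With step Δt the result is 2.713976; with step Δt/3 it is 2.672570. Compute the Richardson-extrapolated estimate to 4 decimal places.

2.6710

The leading error scales as Δt^3; refining by a factor of 3 reduces it by 3^3 = 27.
Extrapolated value = (27·A(Δt/3) − A(Δt)) / (27 − 1)
= (27·2.672570 − 2.713976) / 26
= 69.445414 / 26 = 2.670977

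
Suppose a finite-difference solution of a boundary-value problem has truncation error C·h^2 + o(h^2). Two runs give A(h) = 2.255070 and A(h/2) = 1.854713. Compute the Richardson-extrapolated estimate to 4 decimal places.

The leading error scales as h^2; refining by a factor of 2 reduces it by 2^2 = 4.
Extrapolated value = (4·A(h/2) − A(h)) / (4 − 1)
= (4·1.854713 − 2.255070) / 3
= 5.163782 / 3 = 1.721261

1.7213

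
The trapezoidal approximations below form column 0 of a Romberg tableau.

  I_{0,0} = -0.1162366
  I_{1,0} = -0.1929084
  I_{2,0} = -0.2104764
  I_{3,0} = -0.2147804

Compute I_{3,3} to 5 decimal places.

I_{1,1} = (4·(-0.1929084) − (-0.1162366)) / 3 = -0.2184657
I_{2,1} = -0.2104764 + (-0.2104764 − (-0.1929084))/3 = -0.2163324
I_{3,1} = -0.2147804 + (-0.2147804 − (-0.2104764))/3 = -0.2162151
I_{2,2} = -0.2163324 + (-0.2163324 − (-0.2184657))/15 = -0.2161902
I_{3,2} = (16·(-0.2162151) − (-0.2163324)) / 15 = -0.2162073
I_{3,3} = (64·(-0.2162073) − (-0.2161902)) / 63 = -0.2162076
(Column j=1 coincides with Simpson's rule on the same nodes.)

-0.21621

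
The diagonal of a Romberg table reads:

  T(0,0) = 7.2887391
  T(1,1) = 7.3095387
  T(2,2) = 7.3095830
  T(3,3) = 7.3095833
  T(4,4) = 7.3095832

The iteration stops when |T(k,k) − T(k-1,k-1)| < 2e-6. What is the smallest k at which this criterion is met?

k = 3

|T(1,1) − T(0,0)| = 0.0207996 ≥ 2e-6
|T(2,2) − T(1,1)| = 0.0000443 ≥ 2e-6
|T(3,3) − T(2,2)| = 0.0000003 < 2e-6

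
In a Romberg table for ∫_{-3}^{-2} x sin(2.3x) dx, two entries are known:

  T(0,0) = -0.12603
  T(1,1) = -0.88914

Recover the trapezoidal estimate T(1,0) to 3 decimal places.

-0.698

From T(1,1) = (4·T(1,0) − T(0,0))/3, solve for T(1,0):
4·T(1,0) = 3·(-0.88914) + (-0.12603) = -2.79345
T(1,0) = -0.69836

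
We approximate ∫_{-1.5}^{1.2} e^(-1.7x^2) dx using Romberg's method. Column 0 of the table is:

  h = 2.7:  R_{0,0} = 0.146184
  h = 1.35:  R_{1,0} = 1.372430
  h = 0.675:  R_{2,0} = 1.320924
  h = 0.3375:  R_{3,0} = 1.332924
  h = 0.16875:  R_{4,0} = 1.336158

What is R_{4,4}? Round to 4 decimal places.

1.3372

Richardson extrapolation on the trapezoidal column (denominator 4−1=3):
R_{1,1} = (4·1.372430 − 0.146184) / 3 = 1.781179
R_{2,1} = 1.320924 + (1.320924 − 1.372430)/3 = 1.303755
R_{3,1} = (4·1.332924 − 1.320924) / 3 = 1.336924
R_{4,1} = 1.336158 + (1.336158 − 1.332924)/3 = 1.337236
R_{2,2} = 1.303755 + (1.303755 − 1.781179)/15 = 1.271927
R_{3,2} = 1.336924 + (1.336924 − 1.303755)/15 = 1.339135
R_{4,2} = 1.337236 + (1.337236 − 1.336924)/15 = 1.337257
R_{3,3} = (64·1.339135 − 1.271927) / 63 = 1.340202
R_{4,3} = (64·1.337257 − 1.339135) / 63 = 1.337227
R_{4,4} = 1.337227 + (1.337227 − 1.340202)/255 = 1.337215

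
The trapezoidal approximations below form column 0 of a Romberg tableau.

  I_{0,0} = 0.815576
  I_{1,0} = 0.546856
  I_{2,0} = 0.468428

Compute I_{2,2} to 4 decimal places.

0.4413

Richardson extrapolation on the trapezoidal column (denominator 4−1=3):
I_{1,1} = (4·0.546856 − 0.815576) / 3 = 0.457283
I_{2,1} = 0.468428 + (0.468428 − 0.546856)/3 = 0.442285
I_{2,2} = 0.442285 + (0.442285 − 0.457283)/15 = 0.441285
(Column j=1 coincides with Simpson's rule on the same nodes.)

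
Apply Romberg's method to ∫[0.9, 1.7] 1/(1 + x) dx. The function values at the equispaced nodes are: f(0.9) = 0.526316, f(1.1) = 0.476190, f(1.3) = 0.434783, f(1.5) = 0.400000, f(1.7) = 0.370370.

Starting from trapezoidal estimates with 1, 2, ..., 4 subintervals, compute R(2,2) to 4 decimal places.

R(0,0) (trapezoid, 1 panel, h=0.8000): 0.358674
R(1,0) (trapezoid, 2 panels, h=0.4000): 0.353250
R(2,0) (trapezoid, 4 panels, h=0.2000): 0.351863
R(1,1) = 0.353250 + (0.353250 − 0.358674)/3 = 0.351442
R(2,1) = 0.351863 + (0.351863 − 0.353250)/3 = 0.351401
R(2,2) = 0.351401 + (0.351401 − 0.351442)/15 = 0.351398

0.3514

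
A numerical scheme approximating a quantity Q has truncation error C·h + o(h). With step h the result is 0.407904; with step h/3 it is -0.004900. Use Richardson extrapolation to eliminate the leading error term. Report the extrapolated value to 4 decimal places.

The leading error scales as h; refining by a factor of 3 reduces it by 3^1 = 3.
Extrapolated value = (3·A(h/3) − A(h)) / (3 − 1)
= (3·(-0.004900) − 0.407904) / 2
= -0.422604 / 2 = -0.211302

-0.2113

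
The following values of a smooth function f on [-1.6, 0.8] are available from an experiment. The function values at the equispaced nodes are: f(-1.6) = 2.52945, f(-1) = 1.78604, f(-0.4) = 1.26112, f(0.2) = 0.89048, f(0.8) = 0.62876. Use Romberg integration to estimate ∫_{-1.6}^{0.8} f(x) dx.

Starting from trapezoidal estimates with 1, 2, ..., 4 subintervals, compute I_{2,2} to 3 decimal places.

3.277

I_{0,0} (trapezoid, 1 panel, h=2.4000): 3.78985
I_{1,0} (trapezoid, 2 panels, h=1.2000): 3.40827
I_{2,0} (trapezoid, 4 panels, h=0.6000): 3.31005
I_{1,1} = 3.40827 + (3.40827 − 3.78985)/3 = 3.28108
I_{2,1} = 3.31005 + (3.31005 − 3.40827)/3 = 3.27731
I_{2,2} = 3.27731 + (3.27731 − 3.28108)/15 = 3.27706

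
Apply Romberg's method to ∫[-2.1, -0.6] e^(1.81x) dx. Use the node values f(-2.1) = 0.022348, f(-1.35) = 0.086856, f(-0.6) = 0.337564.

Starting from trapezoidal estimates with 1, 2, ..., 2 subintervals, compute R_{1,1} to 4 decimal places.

0.1768

R_{0,0} (trapezoid, 1 panel, h=1.5000): 0.269934
R_{1,0} (trapezoid, 2 panels, h=0.7500): 0.200109
R_{1,1} = 0.200109 + (0.200109 − 0.269934)/3 = 0.176834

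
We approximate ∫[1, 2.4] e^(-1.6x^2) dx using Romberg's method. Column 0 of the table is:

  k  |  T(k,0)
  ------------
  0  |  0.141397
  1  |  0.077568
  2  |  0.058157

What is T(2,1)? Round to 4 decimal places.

0.0517

Richardson extrapolation on the trapezoidal column (denominator 4−1=3):
T(2,1) = 0.058157 + (0.058157 − 0.077568)/3 = 0.051687
(Column j=1 coincides with Simpson's rule on the same nodes.)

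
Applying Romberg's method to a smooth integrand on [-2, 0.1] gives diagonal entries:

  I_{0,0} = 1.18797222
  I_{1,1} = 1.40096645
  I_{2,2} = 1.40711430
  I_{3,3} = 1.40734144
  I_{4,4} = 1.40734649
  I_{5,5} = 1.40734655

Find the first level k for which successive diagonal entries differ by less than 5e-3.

|I_{1,1} − I_{0,0}| = 0.21299423 ≥ 5e-3
|I_{2,2} − I_{1,1}| = 0.00614785 ≥ 5e-3
|I_{3,3} − I_{2,2}| = 0.00022714 < 5e-3

k = 3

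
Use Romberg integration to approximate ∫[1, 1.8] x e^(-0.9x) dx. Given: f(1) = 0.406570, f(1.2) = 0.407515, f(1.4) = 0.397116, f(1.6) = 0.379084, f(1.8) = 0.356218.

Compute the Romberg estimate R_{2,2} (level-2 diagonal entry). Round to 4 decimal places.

0.3136

R_{0,0} (trapezoid, 1 panel, h=0.8000): 0.305115
R_{1,0} (trapezoid, 2 panels, h=0.4000): 0.311404
R_{2,0} (trapezoid, 4 panels, h=0.2000): 0.313022
R_{1,1} = 0.311404 + (0.311404 − 0.305115)/3 = 0.313500
R_{2,1} = 0.313022 + (0.313022 − 0.311404)/3 = 0.313561
R_{2,2} = 0.313561 + (0.313561 − 0.313500)/15 = 0.313565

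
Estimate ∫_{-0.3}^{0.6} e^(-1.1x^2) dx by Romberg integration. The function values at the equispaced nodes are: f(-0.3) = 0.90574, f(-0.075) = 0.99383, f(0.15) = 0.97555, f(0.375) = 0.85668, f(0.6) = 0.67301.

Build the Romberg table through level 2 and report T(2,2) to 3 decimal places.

T(0,0) (trapezoid, 1 panel, h=0.9000): 0.71044
T(1,0) (trapezoid, 2 panels, h=0.4500): 0.79422
T(2,0) (trapezoid, 4 panels, h=0.2250): 0.81347
T(1,1) = 0.79422 + (0.79422 − 0.71044)/3 = 0.82215
T(2,1) = 0.81347 + (0.81347 − 0.79422)/3 = 0.81989
T(2,2) = 0.81989 + (0.81989 − 0.82215)/15 = 0.81974

0.820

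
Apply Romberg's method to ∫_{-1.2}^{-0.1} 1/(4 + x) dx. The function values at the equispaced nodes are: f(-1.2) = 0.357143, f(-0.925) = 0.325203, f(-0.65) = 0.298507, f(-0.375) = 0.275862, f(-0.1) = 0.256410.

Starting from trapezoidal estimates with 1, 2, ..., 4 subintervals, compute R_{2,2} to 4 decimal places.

0.3314

R_{0,0} (trapezoid, 1 panel, h=1.1000): 0.337454
R_{1,0} (trapezoid, 2 panels, h=0.5500): 0.332906
R_{2,0} (trapezoid, 4 panels, h=0.2750): 0.331746
R_{1,1} = 0.332906 + (0.332906 − 0.337454)/3 = 0.331390
R_{2,1} = 0.331746 + (0.331746 − 0.332906)/3 = 0.331359
R_{2,2} = 0.331359 + (0.331359 − 0.331390)/15 = 0.331357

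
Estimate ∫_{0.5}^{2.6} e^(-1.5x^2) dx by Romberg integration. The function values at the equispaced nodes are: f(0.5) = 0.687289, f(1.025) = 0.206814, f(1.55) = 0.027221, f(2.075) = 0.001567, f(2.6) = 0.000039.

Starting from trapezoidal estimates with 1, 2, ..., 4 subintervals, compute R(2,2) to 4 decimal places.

R(0,0) (trapezoid, 1 panel, h=2.1000): 0.721694
R(1,0) (trapezoid, 2 panels, h=1.0500): 0.389429
R(2,0) (trapezoid, 4 panels, h=0.5250): 0.304115
R(1,1) = 0.389429 + (0.389429 − 0.721694)/3 = 0.278674
R(2,1) = 0.304115 + (0.304115 − 0.389429)/3 = 0.275677
R(2,2) = 0.275677 + (0.275677 − 0.278674)/15 = 0.275477

0.2755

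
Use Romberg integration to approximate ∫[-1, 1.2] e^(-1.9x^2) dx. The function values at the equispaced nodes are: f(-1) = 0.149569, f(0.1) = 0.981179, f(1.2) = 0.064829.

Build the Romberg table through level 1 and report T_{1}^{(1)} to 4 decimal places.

T_{0}^{(0)} (trapezoid, 1 panel, h=2.2000): 0.235838
T_{1}^{(0)} (trapezoid, 2 panels, h=1.1000): 1.197216
T_{1}^{(1)} = 1.197216 + (1.197216 − 0.235838)/3 = 1.517675

1.5177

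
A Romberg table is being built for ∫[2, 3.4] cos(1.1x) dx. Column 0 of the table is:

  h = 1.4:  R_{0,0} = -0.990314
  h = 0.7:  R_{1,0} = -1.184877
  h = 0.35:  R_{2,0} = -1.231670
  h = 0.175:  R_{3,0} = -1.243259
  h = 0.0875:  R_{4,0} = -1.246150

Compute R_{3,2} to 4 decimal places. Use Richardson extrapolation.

-1.2471

Richardson extrapolation on the trapezoidal column (denominator 4−1=3):
R_{2,1} = -1.231670 + (-1.231670 − (-1.184877))/3 = -1.247268
R_{3,1} = -1.243259 + (-1.243259 − (-1.231670))/3 = -1.247122
R_{3,2} = (16·(-1.247122) − (-1.247268)) / 15 = -1.247112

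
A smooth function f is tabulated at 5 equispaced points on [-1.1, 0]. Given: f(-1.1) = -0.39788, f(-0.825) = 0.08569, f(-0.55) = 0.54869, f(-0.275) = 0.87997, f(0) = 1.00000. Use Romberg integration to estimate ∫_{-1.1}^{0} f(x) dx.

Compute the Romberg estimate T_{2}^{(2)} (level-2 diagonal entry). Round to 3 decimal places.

T_{0}^{(0)} (trapezoid, 1 panel, h=1.1000): 0.33117
T_{1}^{(0)} (trapezoid, 2 panels, h=0.5500): 0.46736
T_{2}^{(0)} (trapezoid, 4 panels, h=0.2750): 0.49924
T_{1}^{(1)} = 0.46736 + (0.46736 − 0.33117)/3 = 0.51276
T_{2}^{(1)} = 0.49924 + (0.49924 − 0.46736)/3 = 0.50987
T_{2}^{(2)} = 0.50987 + (0.50987 − 0.51276)/15 = 0.50968

0.510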